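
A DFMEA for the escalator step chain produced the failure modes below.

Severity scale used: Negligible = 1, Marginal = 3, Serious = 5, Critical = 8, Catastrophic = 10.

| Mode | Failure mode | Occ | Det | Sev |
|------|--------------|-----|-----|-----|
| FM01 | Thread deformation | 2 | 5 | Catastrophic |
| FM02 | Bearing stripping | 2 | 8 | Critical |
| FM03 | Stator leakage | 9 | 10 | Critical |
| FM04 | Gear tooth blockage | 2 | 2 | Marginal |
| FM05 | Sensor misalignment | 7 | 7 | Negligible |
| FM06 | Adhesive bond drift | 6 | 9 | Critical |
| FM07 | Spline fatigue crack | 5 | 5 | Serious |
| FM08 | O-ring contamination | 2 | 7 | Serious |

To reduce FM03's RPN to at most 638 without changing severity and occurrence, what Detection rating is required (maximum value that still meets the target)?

8

FM03: S=8, O=9, D=10 → current RPN = 720.
Fixed product = 72. Need 72 × D ≤ 638, so D ≤ 638/72 = 8.86.
Maximum integer Detection rating = 8 (gives RPN 576; D=9 would give 648 > 638).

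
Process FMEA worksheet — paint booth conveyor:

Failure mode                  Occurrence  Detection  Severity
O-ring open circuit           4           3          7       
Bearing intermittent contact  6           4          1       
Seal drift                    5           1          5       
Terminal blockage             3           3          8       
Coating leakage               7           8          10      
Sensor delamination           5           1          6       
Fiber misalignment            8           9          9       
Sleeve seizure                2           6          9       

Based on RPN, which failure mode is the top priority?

Fiber misalignment

RPN = Severity × Occurrence × Detection:
  O-ring open circuit: 7 × 4 × 3 = 84
  Bearing intermittent contact: 1 × 6 × 4 = 24
  Seal drift: 5 × 5 × 1 = 25
  Terminal blockage: 8 × 3 × 3 = 72
  Coating leakage: 10 × 7 × 8 = 560
  Sensor delamination: 6 × 5 × 1 = 30
  Fiber misalignment: 9 × 8 × 9 = 648
  Sleeve seizure: 9 × 2 × 6 = 108
Highest RPN is 648 → Fiber misalignment.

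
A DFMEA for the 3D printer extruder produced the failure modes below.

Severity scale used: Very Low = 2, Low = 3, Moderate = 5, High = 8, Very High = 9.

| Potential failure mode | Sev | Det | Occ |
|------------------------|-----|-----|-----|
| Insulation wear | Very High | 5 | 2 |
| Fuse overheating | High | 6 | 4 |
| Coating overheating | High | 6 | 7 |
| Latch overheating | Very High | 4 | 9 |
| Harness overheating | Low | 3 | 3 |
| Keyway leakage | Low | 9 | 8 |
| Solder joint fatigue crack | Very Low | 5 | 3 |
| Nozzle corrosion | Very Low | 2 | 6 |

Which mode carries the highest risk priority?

Coating overheating

RPN = Severity × Occurrence × Detection:
  Insulation wear: 9 × 2 × 5 = 90
  Fuse overheating: 8 × 4 × 6 = 192
  Coating overheating: 8 × 7 × 6 = 336
  Latch overheating: 9 × 9 × 4 = 324
  Harness overheating: 3 × 3 × 3 = 27
  Keyway leakage: 3 × 8 × 9 = 216
  Solder joint fatigue crack: 2 × 3 × 5 = 30
  Nozzle corrosion: 2 × 6 × 2 = 24
Highest RPN is 336 → Coating overheating.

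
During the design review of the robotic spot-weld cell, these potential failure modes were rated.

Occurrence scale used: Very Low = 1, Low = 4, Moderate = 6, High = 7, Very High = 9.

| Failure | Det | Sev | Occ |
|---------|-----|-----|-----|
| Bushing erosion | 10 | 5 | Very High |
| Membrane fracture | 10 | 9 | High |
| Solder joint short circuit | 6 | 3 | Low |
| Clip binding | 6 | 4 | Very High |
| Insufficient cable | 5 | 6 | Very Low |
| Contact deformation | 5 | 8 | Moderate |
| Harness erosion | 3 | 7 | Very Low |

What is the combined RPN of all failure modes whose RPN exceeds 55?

RPN = Severity × Occurrence × Detection:
  Bushing erosion: 5 × 9 × 10 = 450
  Membrane fracture: 9 × 7 × 10 = 630
  Solder joint short circuit: 3 × 4 × 6 = 72
  Clip binding: 4 × 9 × 6 = 216
  Insufficient cable: 6 × 1 × 5 = 30
  Contact deformation: 8 × 6 × 5 = 240
  Harness erosion: 7 × 1 × 3 = 21
RPN > 55: Bushing erosion (450), Membrane fracture (630), Solder joint short circuit (72), Clip binding (216), Contact deformation (240).
Sum: 450 + 630 + 72 + 216 + 240 = 1608.

1608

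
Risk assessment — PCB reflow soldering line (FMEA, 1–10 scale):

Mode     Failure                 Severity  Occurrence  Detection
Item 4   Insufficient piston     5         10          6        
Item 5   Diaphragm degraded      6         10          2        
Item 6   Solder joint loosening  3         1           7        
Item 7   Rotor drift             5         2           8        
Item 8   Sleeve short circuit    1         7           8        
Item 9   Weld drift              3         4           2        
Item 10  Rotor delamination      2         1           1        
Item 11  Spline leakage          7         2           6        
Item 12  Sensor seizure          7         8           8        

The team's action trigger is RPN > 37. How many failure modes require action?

RPN = Severity × Occurrence × Detection:
  Item 4: 5 × 10 × 6 = 300
  Item 5: 6 × 10 × 2 = 120
  Item 6: 3 × 1 × 7 = 21
  Item 7: 5 × 2 × 8 = 80
  Item 8: 1 × 7 × 8 = 56
  Item 9: 3 × 4 × 2 = 24
  Item 10: 2 × 1 × 1 = 2
  Item 11: 7 × 2 × 6 = 84
  Item 12: 7 × 8 × 8 = 448
Modes with RPN > 37: Item 4 (300), Item 5 (120), Item 7 (80), Item 8 (56), Item 11 (84), Item 12 (448) → 6.

6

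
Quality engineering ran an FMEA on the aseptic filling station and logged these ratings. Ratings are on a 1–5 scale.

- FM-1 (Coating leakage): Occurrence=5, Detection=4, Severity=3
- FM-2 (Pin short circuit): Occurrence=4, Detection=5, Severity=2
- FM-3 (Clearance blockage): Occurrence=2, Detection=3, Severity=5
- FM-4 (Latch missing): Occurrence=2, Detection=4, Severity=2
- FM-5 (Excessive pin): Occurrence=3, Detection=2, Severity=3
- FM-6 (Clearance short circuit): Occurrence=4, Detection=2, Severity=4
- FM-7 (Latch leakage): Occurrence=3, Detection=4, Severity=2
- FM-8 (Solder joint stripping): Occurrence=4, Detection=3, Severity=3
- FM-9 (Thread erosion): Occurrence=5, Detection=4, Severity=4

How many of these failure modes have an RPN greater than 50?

RPN = Severity × Occurrence × Detection:
  FM-1: 3 × 5 × 4 = 60
  FM-2: 2 × 4 × 5 = 40
  FM-3: 5 × 2 × 3 = 30
  FM-4: 2 × 2 × 4 = 16
  FM-5: 3 × 3 × 2 = 18
  FM-6: 4 × 4 × 2 = 32
  FM-7: 2 × 3 × 4 = 24
  FM-8: 3 × 4 × 3 = 36
  FM-9: 4 × 5 × 4 = 80
Modes with RPN > 50: FM-1 (60), FM-9 (80) → 2.

2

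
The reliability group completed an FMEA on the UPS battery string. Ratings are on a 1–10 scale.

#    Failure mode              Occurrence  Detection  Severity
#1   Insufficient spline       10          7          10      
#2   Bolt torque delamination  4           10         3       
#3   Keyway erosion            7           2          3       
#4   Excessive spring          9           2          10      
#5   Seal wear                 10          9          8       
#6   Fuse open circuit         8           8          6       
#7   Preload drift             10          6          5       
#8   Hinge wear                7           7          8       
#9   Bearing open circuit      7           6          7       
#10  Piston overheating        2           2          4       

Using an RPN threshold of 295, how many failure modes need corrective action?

RPN = Severity × Occurrence × Detection:
  #1: 10 × 10 × 7 = 700
  #2: 3 × 4 × 10 = 120
  #3: 3 × 7 × 2 = 42
  #4: 10 × 9 × 2 = 180
  #5: 8 × 10 × 9 = 720
  #6: 6 × 8 × 8 = 384
  #7: 5 × 10 × 6 = 300
  #8: 8 × 7 × 7 = 392
  #9: 7 × 7 × 6 = 294
  #10: 4 × 2 × 2 = 16
Modes with RPN ≥ 295: #1 (700), #5 (720), #6 (384), #7 (300), #8 (392) → 5.

5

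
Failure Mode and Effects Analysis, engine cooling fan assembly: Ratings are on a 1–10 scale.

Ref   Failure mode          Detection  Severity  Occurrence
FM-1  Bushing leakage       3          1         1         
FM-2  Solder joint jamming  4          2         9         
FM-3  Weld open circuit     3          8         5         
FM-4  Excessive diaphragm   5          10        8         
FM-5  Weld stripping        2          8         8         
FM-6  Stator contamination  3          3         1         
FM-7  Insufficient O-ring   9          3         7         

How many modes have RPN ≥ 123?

RPN = Severity × Occurrence × Detection:
  FM-1: 1 × 1 × 3 = 3
  FM-2: 2 × 9 × 4 = 72
  FM-3: 8 × 5 × 3 = 120
  FM-4: 10 × 8 × 5 = 400
  FM-5: 8 × 8 × 2 = 128
  FM-6: 3 × 1 × 3 = 9
  FM-7: 3 × 7 × 9 = 189
Modes with RPN ≥ 123: FM-4 (400), FM-5 (128), FM-7 (189) → 3.

3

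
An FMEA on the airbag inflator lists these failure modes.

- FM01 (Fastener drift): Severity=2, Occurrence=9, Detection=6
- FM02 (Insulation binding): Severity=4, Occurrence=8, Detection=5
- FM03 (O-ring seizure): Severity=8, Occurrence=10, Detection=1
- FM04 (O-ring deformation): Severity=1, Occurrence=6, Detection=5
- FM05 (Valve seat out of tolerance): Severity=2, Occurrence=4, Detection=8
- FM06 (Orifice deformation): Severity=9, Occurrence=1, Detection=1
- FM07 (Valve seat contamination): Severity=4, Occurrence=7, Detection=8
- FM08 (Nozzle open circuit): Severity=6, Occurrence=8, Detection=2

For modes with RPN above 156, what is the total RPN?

384

RPN = Severity × Occurrence × Detection:
  FM01: 2 × 9 × 6 = 108
  FM02: 4 × 8 × 5 = 160
  FM03: 8 × 10 × 1 = 80
  FM04: 1 × 6 × 5 = 30
  FM05: 2 × 4 × 8 = 64
  FM06: 9 × 1 × 1 = 9
  FM07: 4 × 7 × 8 = 224
  FM08: 6 × 8 × 2 = 96
RPN > 156: FM02 (160), FM07 (224).
Sum: 160 + 224 = 384.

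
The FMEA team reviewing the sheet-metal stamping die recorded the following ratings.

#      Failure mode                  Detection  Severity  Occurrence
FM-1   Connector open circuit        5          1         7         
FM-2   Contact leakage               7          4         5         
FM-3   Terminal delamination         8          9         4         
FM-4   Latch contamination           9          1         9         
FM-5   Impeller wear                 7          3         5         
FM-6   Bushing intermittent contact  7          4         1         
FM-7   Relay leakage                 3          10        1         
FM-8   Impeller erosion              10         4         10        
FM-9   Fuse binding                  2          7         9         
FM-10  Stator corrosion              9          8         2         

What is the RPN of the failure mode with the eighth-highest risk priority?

RPN = Severity × Occurrence × Detection:
  FM-1: 1 × 7 × 5 = 35
  FM-2: 4 × 5 × 7 = 140
  FM-3: 9 × 4 × 8 = 288
  FM-4: 1 × 9 × 9 = 81
  FM-5: 3 × 5 × 7 = 105
  FM-6: 4 × 1 × 7 = 28
  FM-7: 10 × 1 × 3 = 30
  FM-8: 4 × 10 × 10 = 400
  FM-9: 7 × 9 × 2 = 126
  FM-10: 8 × 2 × 9 = 144
Sorted descending: 400, 288, 144, 140, 126, 105, 81, 35, 30, 28.
The eighth-highest RPN is 35 (FM-1).

35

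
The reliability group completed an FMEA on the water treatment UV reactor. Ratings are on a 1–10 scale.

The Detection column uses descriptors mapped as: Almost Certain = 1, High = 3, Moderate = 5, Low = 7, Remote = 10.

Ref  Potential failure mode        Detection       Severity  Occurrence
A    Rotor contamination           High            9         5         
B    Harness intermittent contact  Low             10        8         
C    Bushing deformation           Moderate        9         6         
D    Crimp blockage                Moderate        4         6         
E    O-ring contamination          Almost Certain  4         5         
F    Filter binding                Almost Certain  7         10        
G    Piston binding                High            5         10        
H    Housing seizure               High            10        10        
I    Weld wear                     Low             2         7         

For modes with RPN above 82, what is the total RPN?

RPN = Severity × Occurrence × Detection:
  A: 9 × 5 × 3 = 135
  B: 10 × 8 × 7 = 560
  C: 9 × 6 × 5 = 270
  D: 4 × 6 × 5 = 120
  E: 4 × 5 × 1 = 20
  F: 7 × 10 × 1 = 70
  G: 5 × 10 × 3 = 150
  H: 10 × 10 × 3 = 300
  I: 2 × 7 × 7 = 98
RPN > 82: A (135), B (560), C (270), D (120), G (150), H (300), I (98).
Sum: 135 + 560 + 270 + 120 + 150 + 300 + 98 = 1633.

1633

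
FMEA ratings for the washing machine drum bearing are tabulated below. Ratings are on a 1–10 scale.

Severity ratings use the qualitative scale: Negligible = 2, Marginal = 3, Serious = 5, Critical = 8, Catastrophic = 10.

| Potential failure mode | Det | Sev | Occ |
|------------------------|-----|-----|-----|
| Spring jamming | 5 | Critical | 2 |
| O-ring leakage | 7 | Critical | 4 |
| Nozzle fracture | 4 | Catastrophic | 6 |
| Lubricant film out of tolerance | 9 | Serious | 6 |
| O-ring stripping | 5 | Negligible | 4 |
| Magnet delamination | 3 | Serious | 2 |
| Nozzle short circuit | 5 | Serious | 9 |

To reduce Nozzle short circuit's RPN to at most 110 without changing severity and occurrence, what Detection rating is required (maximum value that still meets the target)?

2

Nozzle short circuit: S=5, O=9, D=5 → current RPN = 225.
Fixed product = 45. Need 45 × D ≤ 110, so D ≤ 110/45 = 2.44.
Maximum integer Detection rating = 2 (gives RPN 90; D=3 would give 135 > 110).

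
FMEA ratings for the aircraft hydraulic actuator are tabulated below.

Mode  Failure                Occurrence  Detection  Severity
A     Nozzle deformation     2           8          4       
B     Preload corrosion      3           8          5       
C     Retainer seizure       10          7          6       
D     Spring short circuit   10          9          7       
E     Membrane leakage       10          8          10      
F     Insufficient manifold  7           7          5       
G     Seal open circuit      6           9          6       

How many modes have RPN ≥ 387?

RPN = Severity × Occurrence × Detection:
  A: 4 × 2 × 8 = 64
  B: 5 × 3 × 8 = 120
  C: 6 × 10 × 7 = 420
  D: 7 × 10 × 9 = 630
  E: 10 × 10 × 8 = 800
  F: 5 × 7 × 7 = 245
  G: 6 × 6 × 9 = 324
Modes with RPN ≥ 387: C (420), D (630), E (800) → 3.

3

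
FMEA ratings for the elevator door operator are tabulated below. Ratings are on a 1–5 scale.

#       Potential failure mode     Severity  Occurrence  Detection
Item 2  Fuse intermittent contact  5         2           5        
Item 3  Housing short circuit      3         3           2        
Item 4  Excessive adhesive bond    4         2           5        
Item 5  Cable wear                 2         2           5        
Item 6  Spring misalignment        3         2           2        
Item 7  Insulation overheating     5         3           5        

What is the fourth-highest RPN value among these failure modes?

20

RPN = Severity × Occurrence × Detection:
  Item 2: 5 × 2 × 5 = 50
  Item 3: 3 × 3 × 2 = 18
  Item 4: 4 × 2 × 5 = 40
  Item 5: 2 × 2 × 5 = 20
  Item 6: 3 × 2 × 2 = 12
  Item 7: 5 × 3 × 5 = 75
Sorted descending: 75, 50, 40, 20, 18, 12.
The fourth-highest RPN is 20 (Item 5).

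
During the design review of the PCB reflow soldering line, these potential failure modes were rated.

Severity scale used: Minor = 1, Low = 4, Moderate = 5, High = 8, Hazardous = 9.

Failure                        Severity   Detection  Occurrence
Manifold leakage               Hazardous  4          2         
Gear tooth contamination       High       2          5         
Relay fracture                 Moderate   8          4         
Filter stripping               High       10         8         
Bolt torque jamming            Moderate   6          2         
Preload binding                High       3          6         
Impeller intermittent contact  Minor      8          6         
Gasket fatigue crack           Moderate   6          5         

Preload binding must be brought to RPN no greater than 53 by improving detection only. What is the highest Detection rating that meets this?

1

Preload binding: S=8, O=6, D=3 → current RPN = 144.
Fixed product = 48. Need 48 × D ≤ 53, so D ≤ 53/48 = 1.10.
Maximum integer Detection rating = 1 (gives RPN 48; D=2 would give 96 > 53).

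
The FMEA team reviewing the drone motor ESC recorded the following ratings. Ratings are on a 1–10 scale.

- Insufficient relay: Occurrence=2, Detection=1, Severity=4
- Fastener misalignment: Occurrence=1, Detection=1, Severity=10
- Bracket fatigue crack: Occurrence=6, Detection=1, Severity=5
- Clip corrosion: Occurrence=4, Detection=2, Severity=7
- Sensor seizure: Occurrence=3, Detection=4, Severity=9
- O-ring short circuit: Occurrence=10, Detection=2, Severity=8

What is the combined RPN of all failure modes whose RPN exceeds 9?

RPN = Severity × Occurrence × Detection:
  Insufficient relay: 4 × 2 × 1 = 8
  Fastener misalignment: 10 × 1 × 1 = 10
  Bracket fatigue crack: 5 × 6 × 1 = 30
  Clip corrosion: 7 × 4 × 2 = 56
  Sensor seizure: 9 × 3 × 4 = 108
  O-ring short circuit: 8 × 10 × 2 = 160
RPN > 9: Fastener misalignment (10), Bracket fatigue crack (30), Clip corrosion (56), Sensor seizure (108), O-ring short circuit (160).
Sum: 10 + 30 + 56 + 108 + 160 = 364.

364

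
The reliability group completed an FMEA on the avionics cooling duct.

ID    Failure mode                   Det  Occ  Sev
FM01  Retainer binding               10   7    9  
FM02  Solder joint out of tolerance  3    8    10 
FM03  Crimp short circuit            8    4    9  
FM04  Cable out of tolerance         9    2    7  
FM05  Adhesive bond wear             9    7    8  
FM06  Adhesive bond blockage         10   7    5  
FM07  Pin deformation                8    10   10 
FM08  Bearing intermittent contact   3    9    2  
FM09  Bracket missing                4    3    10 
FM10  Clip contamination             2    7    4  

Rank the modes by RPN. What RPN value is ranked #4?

350

RPN = Severity × Occurrence × Detection:
  FM01: 9 × 7 × 10 = 630
  FM02: 10 × 8 × 3 = 240
  FM03: 9 × 4 × 8 = 288
  FM04: 7 × 2 × 9 = 126
  FM05: 8 × 7 × 9 = 504
  FM06: 5 × 7 × 10 = 350
  FM07: 10 × 10 × 8 = 800
  FM08: 2 × 9 × 3 = 54
  FM09: 10 × 3 × 4 = 120
  FM10: 4 × 7 × 2 = 56
Sorted descending: 800, 630, 504, 350, 288, 240, 126, 120, 56, 54.
The fourth-highest RPN is 350 (FM06).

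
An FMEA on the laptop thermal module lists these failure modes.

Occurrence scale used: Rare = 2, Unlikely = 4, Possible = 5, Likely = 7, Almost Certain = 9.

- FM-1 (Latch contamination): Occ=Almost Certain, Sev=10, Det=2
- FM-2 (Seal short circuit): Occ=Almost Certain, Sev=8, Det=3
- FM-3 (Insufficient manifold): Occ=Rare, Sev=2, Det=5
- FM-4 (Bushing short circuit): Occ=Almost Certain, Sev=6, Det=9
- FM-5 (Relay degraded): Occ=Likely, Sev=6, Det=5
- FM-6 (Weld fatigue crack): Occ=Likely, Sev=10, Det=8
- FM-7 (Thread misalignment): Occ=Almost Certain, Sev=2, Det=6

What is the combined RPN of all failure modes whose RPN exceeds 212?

RPN = Severity × Occurrence × Detection:
  FM-1: 10 × 9 × 2 = 180
  FM-2: 8 × 9 × 3 = 216
  FM-3: 2 × 2 × 5 = 20
  FM-4: 6 × 9 × 9 = 486
  FM-5: 6 × 7 × 5 = 210
  FM-6: 10 × 7 × 8 = 560
  FM-7: 2 × 9 × 6 = 108
RPN > 212: FM-2 (216), FM-4 (486), FM-6 (560).
Sum: 216 + 486 + 560 = 1262.

1262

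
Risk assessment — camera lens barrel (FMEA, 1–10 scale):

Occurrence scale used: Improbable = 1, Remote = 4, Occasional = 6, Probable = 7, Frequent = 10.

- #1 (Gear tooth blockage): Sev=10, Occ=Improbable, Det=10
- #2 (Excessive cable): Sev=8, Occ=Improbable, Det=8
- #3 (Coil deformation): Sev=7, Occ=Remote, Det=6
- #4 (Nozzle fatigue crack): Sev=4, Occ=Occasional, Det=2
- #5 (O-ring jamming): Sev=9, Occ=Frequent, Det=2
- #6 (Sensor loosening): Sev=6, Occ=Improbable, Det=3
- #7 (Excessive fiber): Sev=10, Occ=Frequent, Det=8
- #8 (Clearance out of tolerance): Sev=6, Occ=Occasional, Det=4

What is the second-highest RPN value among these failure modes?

RPN = Severity × Occurrence × Detection:
  #1: 10 × 1 × 10 = 100
  #2: 8 × 1 × 8 = 64
  #3: 7 × 4 × 6 = 168
  #4: 4 × 6 × 2 = 48
  #5: 9 × 10 × 2 = 180
  #6: 6 × 1 × 3 = 18
  #7: 10 × 10 × 8 = 800
  #8: 6 × 6 × 4 = 144
Sorted descending: 800, 180, 168, 144, 100, 64, 48, 18.
The second-highest RPN is 180 (#5).

180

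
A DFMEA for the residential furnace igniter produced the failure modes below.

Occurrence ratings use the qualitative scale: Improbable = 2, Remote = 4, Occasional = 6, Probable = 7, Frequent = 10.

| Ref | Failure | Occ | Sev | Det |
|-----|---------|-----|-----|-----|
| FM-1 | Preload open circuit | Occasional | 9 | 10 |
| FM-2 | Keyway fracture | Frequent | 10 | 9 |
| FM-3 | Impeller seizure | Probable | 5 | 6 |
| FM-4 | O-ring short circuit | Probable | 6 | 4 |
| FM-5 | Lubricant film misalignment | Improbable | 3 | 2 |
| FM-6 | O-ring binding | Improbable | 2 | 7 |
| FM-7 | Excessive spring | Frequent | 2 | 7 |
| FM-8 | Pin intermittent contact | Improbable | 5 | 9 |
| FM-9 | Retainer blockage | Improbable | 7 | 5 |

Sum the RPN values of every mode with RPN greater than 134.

RPN = Severity × Occurrence × Detection:
  FM-1: 9 × 6 × 10 = 540
  FM-2: 10 × 10 × 9 = 900
  FM-3: 5 × 7 × 6 = 210
  FM-4: 6 × 7 × 4 = 168
  FM-5: 3 × 2 × 2 = 12
  FM-6: 2 × 2 × 7 = 28
  FM-7: 2 × 10 × 7 = 140
  FM-8: 5 × 2 × 9 = 90
  FM-9: 7 × 2 × 5 = 70
RPN > 134: FM-1 (540), FM-2 (900), FM-3 (210), FM-4 (168), FM-7 (140).
Sum: 540 + 900 + 210 + 168 + 140 = 1958.

1958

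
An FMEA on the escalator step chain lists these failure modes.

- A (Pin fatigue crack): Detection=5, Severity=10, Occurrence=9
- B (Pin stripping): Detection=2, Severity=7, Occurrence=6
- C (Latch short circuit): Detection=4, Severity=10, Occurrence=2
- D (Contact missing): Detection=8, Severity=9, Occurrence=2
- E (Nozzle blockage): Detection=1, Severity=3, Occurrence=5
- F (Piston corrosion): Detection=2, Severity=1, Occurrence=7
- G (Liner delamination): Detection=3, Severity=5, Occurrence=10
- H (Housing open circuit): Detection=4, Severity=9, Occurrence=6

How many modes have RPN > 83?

RPN = Severity × Occurrence × Detection:
  A: 10 × 9 × 5 = 450
  B: 7 × 6 × 2 = 84
  C: 10 × 2 × 4 = 80
  D: 9 × 2 × 8 = 144
  E: 3 × 5 × 1 = 15
  F: 1 × 7 × 2 = 14
  G: 5 × 10 × 3 = 150
  H: 9 × 6 × 4 = 216
Modes with RPN > 83: A (450), B (84), D (144), G (150), H (216) → 5.

5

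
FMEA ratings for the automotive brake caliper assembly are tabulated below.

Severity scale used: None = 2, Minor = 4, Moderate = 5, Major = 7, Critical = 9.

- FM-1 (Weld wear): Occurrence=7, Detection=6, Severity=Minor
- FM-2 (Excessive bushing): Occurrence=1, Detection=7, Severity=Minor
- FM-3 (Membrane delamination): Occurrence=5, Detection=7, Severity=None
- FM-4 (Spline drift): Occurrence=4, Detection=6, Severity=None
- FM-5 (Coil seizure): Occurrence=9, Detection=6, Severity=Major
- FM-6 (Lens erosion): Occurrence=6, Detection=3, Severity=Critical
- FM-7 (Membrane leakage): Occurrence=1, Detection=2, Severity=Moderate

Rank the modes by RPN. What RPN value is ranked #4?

RPN = Severity × Occurrence × Detection:
  FM-1: 4 × 7 × 6 = 168
  FM-2: 4 × 1 × 7 = 28
  FM-3: 2 × 5 × 7 = 70
  FM-4: 2 × 4 × 6 = 48
  FM-5: 7 × 9 × 6 = 378
  FM-6: 9 × 6 × 3 = 162
  FM-7: 5 × 1 × 2 = 10
Sorted descending: 378, 168, 162, 70, 48, 28, 10.
The fourth-highest RPN is 70 (FM-3).

70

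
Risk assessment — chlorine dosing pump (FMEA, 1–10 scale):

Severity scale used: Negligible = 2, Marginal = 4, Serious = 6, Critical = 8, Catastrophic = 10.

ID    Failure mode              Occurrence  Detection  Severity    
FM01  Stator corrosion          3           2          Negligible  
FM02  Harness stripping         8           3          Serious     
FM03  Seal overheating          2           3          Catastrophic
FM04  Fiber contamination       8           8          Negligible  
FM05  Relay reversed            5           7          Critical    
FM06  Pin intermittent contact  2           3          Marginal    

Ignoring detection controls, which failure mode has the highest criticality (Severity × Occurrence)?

Criticality = Severity × Occurrence:
  FM01: 2 × 3 = 6
  FM02: 6 × 8 = 48
  FM03: 10 × 2 = 20
  FM04: 2 × 8 = 16
  FM05: 8 × 5 = 40
  FM06: 4 × 2 = 8
Highest criticality is 48 → FM02.

FM02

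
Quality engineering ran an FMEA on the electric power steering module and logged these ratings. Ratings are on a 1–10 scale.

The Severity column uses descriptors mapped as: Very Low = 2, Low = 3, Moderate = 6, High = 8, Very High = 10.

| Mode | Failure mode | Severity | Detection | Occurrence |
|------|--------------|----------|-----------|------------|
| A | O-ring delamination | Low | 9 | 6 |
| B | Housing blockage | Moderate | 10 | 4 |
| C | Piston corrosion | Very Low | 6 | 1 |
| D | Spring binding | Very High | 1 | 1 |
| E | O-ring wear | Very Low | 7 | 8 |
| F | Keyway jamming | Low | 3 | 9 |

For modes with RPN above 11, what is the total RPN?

RPN = Severity × Occurrence × Detection:
  A: 3 × 6 × 9 = 162
  B: 6 × 4 × 10 = 240
  C: 2 × 1 × 6 = 12
  D: 10 × 1 × 1 = 10
  E: 2 × 8 × 7 = 112
  F: 3 × 9 × 3 = 81
RPN > 11: A (162), B (240), C (12), E (112), F (81).
Sum: 162 + 240 + 12 + 112 + 81 = 607.

607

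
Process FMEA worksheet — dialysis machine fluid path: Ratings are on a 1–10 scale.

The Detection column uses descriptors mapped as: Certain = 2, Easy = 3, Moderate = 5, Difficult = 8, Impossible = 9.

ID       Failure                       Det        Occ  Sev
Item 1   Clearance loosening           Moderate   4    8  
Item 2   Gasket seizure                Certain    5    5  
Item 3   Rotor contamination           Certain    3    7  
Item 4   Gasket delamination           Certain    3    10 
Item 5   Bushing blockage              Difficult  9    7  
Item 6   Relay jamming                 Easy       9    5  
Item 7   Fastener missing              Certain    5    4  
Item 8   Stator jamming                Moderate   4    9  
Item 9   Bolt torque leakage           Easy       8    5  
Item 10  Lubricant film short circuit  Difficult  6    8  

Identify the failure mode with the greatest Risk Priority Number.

Item 5

RPN = Severity × Occurrence × Detection:
  Item 1: 8 × 4 × 5 = 160
  Item 2: 5 × 5 × 2 = 50
  Item 3: 7 × 3 × 2 = 42
  Item 4: 10 × 3 × 2 = 60
  Item 5: 7 × 9 × 8 = 504
  Item 6: 5 × 9 × 3 = 135
  Item 7: 4 × 5 × 2 = 40
  Item 8: 9 × 4 × 5 = 180
  Item 9: 5 × 8 × 3 = 120
  Item 10: 8 × 6 × 8 = 384
Highest RPN is 504 → Item 5.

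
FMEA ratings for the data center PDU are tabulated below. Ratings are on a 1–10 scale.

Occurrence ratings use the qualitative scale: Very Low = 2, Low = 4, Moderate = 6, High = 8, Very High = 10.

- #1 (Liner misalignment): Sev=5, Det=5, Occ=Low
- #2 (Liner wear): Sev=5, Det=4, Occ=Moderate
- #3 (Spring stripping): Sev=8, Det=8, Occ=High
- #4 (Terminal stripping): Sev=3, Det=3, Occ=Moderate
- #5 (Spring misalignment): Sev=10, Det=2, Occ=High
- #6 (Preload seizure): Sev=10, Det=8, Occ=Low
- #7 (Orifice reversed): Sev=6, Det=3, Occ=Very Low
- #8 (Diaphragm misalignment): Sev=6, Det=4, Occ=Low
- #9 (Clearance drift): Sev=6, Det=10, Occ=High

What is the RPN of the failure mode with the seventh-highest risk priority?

96

RPN = Severity × Occurrence × Detection:
  #1: 5 × 4 × 5 = 100
  #2: 5 × 6 × 4 = 120
  #3: 8 × 8 × 8 = 512
  #4: 3 × 6 × 3 = 54
  #5: 10 × 8 × 2 = 160
  #6: 10 × 4 × 8 = 320
  #7: 6 × 2 × 3 = 36
  #8: 6 × 4 × 4 = 96
  #9: 6 × 8 × 10 = 480
Sorted descending: 512, 480, 320, 160, 120, 100, 96, 54, 36.
The seventh-highest RPN is 96 (#8).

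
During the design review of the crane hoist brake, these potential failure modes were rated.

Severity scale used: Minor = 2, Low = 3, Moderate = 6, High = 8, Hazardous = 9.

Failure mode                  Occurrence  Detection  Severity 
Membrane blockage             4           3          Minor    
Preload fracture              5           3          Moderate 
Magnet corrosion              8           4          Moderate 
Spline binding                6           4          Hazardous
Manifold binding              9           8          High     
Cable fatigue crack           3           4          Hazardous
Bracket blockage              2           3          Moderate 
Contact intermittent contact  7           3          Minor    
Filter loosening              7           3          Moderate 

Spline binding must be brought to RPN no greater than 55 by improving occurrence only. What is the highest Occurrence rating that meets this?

1

Spline binding: S=9, O=6, D=4 → current RPN = 216.
Fixed product = 36. Need 36 × O ≤ 55, so O ≤ 55/36 = 1.53.
Maximum integer Occurrence rating = 1 (gives RPN 36; O=2 would give 72 > 55).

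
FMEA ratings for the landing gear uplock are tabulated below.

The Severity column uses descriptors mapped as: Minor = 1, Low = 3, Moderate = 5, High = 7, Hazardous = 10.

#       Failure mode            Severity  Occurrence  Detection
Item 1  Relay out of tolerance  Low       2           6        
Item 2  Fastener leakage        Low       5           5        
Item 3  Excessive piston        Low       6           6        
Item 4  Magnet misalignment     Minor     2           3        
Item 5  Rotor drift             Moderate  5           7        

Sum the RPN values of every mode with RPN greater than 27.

RPN = Severity × Occurrence × Detection:
  Item 1: 3 × 2 × 6 = 36
  Item 2: 3 × 5 × 5 = 75
  Item 3: 3 × 6 × 6 = 108
  Item 4: 1 × 2 × 3 = 6
  Item 5: 5 × 5 × 7 = 175
RPN > 27: Item 1 (36), Item 2 (75), Item 3 (108), Item 5 (175).
Sum: 36 + 75 + 108 + 175 = 394.

394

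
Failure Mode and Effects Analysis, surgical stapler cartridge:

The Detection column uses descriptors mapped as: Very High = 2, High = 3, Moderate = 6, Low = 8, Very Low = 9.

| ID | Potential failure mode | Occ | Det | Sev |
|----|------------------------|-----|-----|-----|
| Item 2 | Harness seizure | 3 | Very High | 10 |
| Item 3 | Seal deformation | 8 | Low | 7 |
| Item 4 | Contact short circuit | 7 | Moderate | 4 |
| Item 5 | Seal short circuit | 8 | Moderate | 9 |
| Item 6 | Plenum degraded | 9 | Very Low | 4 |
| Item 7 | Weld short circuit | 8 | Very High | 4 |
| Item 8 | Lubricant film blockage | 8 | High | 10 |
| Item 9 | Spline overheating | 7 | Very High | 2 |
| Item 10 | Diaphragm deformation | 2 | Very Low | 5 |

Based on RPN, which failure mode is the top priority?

Item 3

RPN = Severity × Occurrence × Detection:
  Item 2: 10 × 3 × 2 = 60
  Item 3: 7 × 8 × 8 = 448
  Item 4: 4 × 7 × 6 = 168
  Item 5: 9 × 8 × 6 = 432
  Item 6: 4 × 9 × 9 = 324
  Item 7: 4 × 8 × 2 = 64
  Item 8: 10 × 8 × 3 = 240
  Item 9: 2 × 7 × 2 = 28
  Item 10: 5 × 2 × 9 = 90
Highest RPN is 448 → Item 3.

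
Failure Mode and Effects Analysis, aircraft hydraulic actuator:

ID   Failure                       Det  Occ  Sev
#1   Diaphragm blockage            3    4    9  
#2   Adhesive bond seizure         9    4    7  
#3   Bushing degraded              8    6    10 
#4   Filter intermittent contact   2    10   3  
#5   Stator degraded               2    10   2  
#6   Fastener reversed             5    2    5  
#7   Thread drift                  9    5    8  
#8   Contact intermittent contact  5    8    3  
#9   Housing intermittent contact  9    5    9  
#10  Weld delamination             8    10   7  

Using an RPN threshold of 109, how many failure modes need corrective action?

6

RPN = Severity × Occurrence × Detection:
  #1: 9 × 4 × 3 = 108
  #2: 7 × 4 × 9 = 252
  #3: 10 × 6 × 8 = 480
  #4: 3 × 10 × 2 = 60
  #5: 2 × 10 × 2 = 40
  #6: 5 × 2 × 5 = 50
  #7: 8 × 5 × 9 = 360
  #8: 3 × 8 × 5 = 120
  #9: 9 × 5 × 9 = 405
  #10: 7 × 10 × 8 = 560
Modes with RPN ≥ 109: #2 (252), #3 (480), #7 (360), #8 (120), #9 (405), #10 (560) → 6.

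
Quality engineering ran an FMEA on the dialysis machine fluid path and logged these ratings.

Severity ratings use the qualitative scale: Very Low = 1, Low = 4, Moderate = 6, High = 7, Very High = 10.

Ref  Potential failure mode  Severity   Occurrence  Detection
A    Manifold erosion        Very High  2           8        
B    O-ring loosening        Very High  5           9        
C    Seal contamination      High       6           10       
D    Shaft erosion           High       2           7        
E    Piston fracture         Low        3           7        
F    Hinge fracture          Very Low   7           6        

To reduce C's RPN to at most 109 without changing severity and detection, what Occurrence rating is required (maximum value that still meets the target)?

C: S=7, O=6, D=10 → current RPN = 420.
Fixed product = 70. Need 70 × O ≤ 109, so O ≤ 109/70 = 1.56.
Maximum integer Occurrence rating = 1 (gives RPN 70; O=2 would give 140 > 109).

1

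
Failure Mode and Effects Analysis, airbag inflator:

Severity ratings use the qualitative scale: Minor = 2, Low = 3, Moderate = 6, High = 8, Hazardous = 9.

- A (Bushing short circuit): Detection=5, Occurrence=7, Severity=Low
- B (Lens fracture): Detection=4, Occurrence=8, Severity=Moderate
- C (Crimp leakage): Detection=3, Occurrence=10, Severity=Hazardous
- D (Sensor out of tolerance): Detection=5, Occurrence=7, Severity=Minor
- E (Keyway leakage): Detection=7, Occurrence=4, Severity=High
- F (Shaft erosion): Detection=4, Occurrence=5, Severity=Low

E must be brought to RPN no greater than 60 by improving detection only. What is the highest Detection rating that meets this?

E: S=8, O=4, D=7 → current RPN = 224.
Fixed product = 32. Need 32 × D ≤ 60, so D ≤ 60/32 = 1.88.
Maximum integer Detection rating = 1 (gives RPN 32; D=2 would give 64 > 60).

1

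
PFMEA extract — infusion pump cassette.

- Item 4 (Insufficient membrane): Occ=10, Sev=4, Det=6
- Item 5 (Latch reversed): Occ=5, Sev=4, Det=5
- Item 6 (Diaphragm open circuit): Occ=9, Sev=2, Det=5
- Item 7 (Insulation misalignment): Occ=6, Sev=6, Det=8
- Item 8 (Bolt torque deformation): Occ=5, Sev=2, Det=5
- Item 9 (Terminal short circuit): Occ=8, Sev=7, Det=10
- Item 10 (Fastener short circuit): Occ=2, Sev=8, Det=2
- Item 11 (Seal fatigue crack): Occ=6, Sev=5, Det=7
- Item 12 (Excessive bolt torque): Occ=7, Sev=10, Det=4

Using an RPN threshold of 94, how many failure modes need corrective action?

6

RPN = Severity × Occurrence × Detection:
  Item 4: 4 × 10 × 6 = 240
  Item 5: 4 × 5 × 5 = 100
  Item 6: 2 × 9 × 5 = 90
  Item 7: 6 × 6 × 8 = 288
  Item 8: 2 × 5 × 5 = 50
  Item 9: 7 × 8 × 10 = 560
  Item 10: 8 × 2 × 2 = 32
  Item 11: 5 × 6 × 7 = 210
  Item 12: 10 × 7 × 4 = 280
Modes with RPN ≥ 94: Item 4 (240), Item 5 (100), Item 7 (288), Item 9 (560), Item 11 (210), Item 12 (280) → 6.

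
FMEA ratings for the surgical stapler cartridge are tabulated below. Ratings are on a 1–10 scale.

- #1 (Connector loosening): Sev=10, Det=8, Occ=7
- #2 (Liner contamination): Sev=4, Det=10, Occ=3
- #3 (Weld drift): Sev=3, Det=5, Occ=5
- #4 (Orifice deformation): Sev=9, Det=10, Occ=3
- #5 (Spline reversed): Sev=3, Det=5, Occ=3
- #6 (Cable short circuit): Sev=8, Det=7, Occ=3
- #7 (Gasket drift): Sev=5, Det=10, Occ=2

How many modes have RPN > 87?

5

RPN = Severity × Occurrence × Detection:
  #1: 10 × 7 × 8 = 560
  #2: 4 × 3 × 10 = 120
  #3: 3 × 5 × 5 = 75
  #4: 9 × 3 × 10 = 270
  #5: 3 × 3 × 5 = 45
  #6: 8 × 3 × 7 = 168
  #7: 5 × 2 × 10 = 100
Modes with RPN > 87: #1 (560), #2 (120), #4 (270), #6 (168), #7 (100) → 5.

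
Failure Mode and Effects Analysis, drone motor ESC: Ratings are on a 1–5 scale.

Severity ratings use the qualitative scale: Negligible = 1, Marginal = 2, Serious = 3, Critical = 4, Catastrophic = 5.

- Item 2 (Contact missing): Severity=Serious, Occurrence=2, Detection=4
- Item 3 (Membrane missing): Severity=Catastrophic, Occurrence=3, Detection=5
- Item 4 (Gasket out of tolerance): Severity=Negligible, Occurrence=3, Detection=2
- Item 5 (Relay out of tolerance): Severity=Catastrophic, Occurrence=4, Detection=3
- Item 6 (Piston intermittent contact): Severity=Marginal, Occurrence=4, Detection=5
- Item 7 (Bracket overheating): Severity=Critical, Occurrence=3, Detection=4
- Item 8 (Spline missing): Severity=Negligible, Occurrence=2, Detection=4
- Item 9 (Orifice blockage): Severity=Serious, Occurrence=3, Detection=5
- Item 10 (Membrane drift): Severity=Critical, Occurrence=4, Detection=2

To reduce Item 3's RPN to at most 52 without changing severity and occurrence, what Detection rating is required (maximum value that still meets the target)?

3

Item 3: S=5, O=3, D=5 → current RPN = 75.
Fixed product = 15. Need 15 × D ≤ 52, so D ≤ 52/15 = 3.47.
Maximum integer Detection rating = 3 (gives RPN 45; D=4 would give 60 > 52).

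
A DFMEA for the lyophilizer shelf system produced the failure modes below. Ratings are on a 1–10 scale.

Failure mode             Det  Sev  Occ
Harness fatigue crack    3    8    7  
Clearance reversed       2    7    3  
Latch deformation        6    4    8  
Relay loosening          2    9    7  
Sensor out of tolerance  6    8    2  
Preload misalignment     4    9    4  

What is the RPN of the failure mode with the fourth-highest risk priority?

126

RPN = Severity × Occurrence × Detection:
  Harness fatigue crack: 8 × 7 × 3 = 168
  Clearance reversed: 7 × 3 × 2 = 42
  Latch deformation: 4 × 8 × 6 = 192
  Relay loosening: 9 × 7 × 2 = 126
  Sensor out of tolerance: 8 × 2 × 6 = 96
  Preload misalignment: 9 × 4 × 4 = 144
Sorted descending: 192, 168, 144, 126, 96, 42.
The fourth-highest RPN is 126 (Relay loosening).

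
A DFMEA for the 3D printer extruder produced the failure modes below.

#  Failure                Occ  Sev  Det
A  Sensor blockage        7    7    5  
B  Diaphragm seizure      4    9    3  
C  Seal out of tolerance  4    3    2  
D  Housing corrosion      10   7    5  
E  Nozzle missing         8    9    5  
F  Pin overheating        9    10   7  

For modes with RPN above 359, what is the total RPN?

RPN = Severity × Occurrence × Detection:
  A: 7 × 7 × 5 = 245
  B: 9 × 4 × 3 = 108
  C: 3 × 4 × 2 = 24
  D: 7 × 10 × 5 = 350
  E: 9 × 8 × 5 = 360
  F: 10 × 9 × 7 = 630
RPN > 359: E (360), F (630).
Sum: 360 + 630 = 990.

990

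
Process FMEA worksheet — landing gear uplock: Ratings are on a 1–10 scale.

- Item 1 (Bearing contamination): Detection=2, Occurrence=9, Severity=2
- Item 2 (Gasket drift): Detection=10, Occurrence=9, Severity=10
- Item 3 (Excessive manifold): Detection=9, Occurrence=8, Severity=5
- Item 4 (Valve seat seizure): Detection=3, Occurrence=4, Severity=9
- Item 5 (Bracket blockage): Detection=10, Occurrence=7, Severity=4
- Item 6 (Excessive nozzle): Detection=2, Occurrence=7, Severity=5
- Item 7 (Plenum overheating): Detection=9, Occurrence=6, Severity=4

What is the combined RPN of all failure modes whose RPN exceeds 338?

RPN = Severity × Occurrence × Detection:
  Item 1: 2 × 9 × 2 = 36
  Item 2: 10 × 9 × 10 = 900
  Item 3: 5 × 8 × 9 = 360
  Item 4: 9 × 4 × 3 = 108
  Item 5: 4 × 7 × 10 = 280
  Item 6: 5 × 7 × 2 = 70
  Item 7: 4 × 6 × 9 = 216
RPN > 338: Item 2 (900), Item 3 (360).
Sum: 900 + 360 = 1260.

1260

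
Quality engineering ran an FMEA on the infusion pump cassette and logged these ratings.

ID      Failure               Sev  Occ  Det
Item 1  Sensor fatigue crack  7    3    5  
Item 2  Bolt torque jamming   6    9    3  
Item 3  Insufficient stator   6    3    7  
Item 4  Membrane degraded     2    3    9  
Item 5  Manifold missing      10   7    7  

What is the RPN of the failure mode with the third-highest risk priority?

126

RPN = Severity × Occurrence × Detection:
  Item 1: 7 × 3 × 5 = 105
  Item 2: 6 × 9 × 3 = 162
  Item 3: 6 × 3 × 7 = 126
  Item 4: 2 × 3 × 9 = 54
  Item 5: 10 × 7 × 7 = 490
Sorted descending: 490, 162, 126, 105, 54.
The third-highest RPN is 126 (Item 3).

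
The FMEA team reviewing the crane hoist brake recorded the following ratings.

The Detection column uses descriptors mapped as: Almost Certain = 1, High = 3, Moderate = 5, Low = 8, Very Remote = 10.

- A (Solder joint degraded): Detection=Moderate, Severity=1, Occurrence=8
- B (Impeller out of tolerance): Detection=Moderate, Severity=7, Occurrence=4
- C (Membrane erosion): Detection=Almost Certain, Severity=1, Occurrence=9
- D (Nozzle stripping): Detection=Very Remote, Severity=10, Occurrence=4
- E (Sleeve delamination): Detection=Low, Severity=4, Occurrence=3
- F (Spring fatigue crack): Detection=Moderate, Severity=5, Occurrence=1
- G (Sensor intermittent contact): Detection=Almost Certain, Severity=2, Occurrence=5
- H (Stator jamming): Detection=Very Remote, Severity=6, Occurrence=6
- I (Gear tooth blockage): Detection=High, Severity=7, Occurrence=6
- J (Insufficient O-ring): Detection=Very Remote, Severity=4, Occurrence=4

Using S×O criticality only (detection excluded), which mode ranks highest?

Criticality = Severity × Occurrence:
  A: 1 × 8 = 8
  B: 7 × 4 = 28
  C: 1 × 9 = 9
  D: 10 × 4 = 40
  E: 4 × 3 = 12
  F: 5 × 1 = 5
  G: 2 × 5 = 10
  H: 6 × 6 = 36
  I: 7 × 6 = 42
  J: 4 × 4 = 16
Highest criticality is 42 → I.

I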